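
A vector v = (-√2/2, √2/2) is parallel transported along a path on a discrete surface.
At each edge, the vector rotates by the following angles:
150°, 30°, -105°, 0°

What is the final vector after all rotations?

Total rotation: 150° + 30° + (-105°) + 0° = 75°. Final vector: (-0.8660, -0.5000)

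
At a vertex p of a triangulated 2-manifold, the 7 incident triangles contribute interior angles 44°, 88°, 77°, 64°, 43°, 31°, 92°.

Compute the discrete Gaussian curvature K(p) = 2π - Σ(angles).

Sum of angles = 439°. K = 360° - 439° = -79° = -79π/180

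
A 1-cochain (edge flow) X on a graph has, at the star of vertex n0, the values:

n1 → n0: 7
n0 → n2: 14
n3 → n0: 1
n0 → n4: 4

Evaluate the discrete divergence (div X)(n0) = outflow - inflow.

Divergence = sum of outgoing flows = (-7) + 14 + (-1) + 4 = 10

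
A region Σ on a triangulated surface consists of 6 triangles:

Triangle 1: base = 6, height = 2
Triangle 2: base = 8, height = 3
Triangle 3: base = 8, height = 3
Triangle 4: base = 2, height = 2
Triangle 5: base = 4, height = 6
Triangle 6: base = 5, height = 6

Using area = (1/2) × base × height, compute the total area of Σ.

(1/2)×6×2 + (1/2)×8×3 + (1/2)×8×3 + (1/2)×2×2 + (1/2)×4×6 + (1/2)×5×6 = 59.0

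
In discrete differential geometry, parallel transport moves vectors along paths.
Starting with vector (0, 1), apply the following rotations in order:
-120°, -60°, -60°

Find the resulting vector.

Total rotation: (-120°) + (-60°) + (-60°) = -240° ≡ 120° (mod 360°). Final vector: (-0.8660, -0.5000)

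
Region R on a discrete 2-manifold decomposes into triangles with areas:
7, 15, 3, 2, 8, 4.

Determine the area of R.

7 + 15 + 3 + 2 + 8 + 4 = 39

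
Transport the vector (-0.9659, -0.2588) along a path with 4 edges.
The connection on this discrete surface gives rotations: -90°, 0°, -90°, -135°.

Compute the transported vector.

Total rotation: (-90°) + 0° + (-90°) + (-135°) = -315° ≡ 45° (mod 360°). Final vector: (-0.5000, -0.8660)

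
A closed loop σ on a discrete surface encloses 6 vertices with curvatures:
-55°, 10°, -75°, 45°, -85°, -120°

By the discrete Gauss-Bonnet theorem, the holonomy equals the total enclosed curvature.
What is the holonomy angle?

Holonomy = total enclosed curvature = (-55°) + 10° + (-75°) + 45° + (-85°) + (-120°) = -280°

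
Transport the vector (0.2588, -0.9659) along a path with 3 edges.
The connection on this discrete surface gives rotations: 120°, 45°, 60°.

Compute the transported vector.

Total rotation: 120° + 45° + 60° = 225° ≡ -135° (mod 360°). Final vector: (-0.8660, 0.5000)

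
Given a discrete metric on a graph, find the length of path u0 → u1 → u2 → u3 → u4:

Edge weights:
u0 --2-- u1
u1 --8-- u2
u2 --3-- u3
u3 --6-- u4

Arc length = 2 + 8 + 3 + 6 = 19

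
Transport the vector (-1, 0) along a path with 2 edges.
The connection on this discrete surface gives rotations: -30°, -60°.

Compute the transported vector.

Total rotation: (-30°) + (-60°) = -90°. Final vector: (0, 1)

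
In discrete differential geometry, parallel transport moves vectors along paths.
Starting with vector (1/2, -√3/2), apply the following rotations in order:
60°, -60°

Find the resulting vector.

Total rotation: 60° + (-60°) = 0°. Final vector: (0.5000, -0.8660)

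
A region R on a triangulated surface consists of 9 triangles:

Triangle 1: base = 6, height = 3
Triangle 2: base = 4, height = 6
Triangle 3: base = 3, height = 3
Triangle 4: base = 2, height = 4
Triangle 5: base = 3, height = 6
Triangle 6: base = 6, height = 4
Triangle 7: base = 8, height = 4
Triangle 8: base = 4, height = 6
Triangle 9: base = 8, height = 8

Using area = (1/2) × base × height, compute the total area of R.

(1/2)×6×3 + (1/2)×4×6 + (1/2)×3×3 + (1/2)×2×4 + (1/2)×3×6 + (1/2)×6×4 + (1/2)×8×4 + (1/2)×4×6 + (1/2)×8×8 = 110.5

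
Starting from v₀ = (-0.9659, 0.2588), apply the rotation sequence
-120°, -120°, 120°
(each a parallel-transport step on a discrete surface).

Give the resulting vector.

Total rotation: (-120°) + (-120°) + 120° = -120°. Final vector: (0.7071, 0.7071)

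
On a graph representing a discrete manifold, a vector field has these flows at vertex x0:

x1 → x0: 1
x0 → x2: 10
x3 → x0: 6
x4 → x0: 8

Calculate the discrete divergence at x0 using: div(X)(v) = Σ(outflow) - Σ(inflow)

Divergence = sum of outgoing flows = (-1) + 10 + (-6) + (-8) = -5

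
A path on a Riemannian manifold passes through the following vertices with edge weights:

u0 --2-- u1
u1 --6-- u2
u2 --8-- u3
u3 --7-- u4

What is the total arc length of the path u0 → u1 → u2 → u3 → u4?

Arc length = 2 + 6 + 8 + 7 = 23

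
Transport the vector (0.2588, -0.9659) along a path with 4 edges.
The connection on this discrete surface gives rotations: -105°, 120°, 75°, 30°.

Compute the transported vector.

Total rotation: (-105°) + 120° + 75° + 30° = 120°. Final vector: (0.7071, 0.7071)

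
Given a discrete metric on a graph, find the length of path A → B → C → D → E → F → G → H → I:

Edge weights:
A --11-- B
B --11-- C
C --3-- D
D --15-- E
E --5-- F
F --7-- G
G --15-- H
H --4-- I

Arc length = 11 + 11 + 3 + 15 + 5 + 7 + 15 + 4 = 71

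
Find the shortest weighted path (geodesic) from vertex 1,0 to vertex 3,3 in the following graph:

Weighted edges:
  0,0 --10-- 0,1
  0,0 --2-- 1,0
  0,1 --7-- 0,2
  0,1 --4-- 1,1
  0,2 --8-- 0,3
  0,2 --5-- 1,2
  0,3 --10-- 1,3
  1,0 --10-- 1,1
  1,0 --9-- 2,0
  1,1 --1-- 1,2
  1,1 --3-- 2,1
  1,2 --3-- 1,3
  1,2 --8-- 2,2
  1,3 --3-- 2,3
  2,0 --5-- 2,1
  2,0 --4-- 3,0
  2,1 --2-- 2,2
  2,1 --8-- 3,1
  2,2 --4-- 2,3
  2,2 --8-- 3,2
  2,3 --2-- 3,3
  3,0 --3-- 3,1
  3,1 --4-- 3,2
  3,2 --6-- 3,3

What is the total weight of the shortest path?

Shortest path: 1,0 → 1,1 → 1,2 → 1,3 → 2,3 → 3,3, total weight = 19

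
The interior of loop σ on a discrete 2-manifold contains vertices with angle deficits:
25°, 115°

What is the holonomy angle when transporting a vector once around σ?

Holonomy = total enclosed curvature = 25° + 115° = 140°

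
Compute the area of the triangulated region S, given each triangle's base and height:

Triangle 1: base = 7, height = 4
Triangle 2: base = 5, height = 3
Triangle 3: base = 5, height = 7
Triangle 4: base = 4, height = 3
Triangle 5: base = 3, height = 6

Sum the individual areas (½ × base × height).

(1/2)×7×4 + (1/2)×5×3 + (1/2)×5×7 + (1/2)×4×3 + (1/2)×3×6 = 54.0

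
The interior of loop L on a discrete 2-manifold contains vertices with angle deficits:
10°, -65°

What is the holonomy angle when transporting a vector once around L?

Holonomy = total enclosed curvature = 10° + (-65°) = -55°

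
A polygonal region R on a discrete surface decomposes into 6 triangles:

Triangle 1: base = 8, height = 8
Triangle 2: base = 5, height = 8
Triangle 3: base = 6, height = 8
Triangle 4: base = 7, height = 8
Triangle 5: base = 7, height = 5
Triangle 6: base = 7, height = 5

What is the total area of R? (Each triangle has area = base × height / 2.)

(1/2)×8×8 + (1/2)×5×8 + (1/2)×6×8 + (1/2)×7×8 + (1/2)×7×5 + (1/2)×7×5 = 139.0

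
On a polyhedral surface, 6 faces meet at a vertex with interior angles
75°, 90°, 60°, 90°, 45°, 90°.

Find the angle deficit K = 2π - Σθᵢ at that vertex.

Sum of angles = 450°. K = 360° - 450° = -90°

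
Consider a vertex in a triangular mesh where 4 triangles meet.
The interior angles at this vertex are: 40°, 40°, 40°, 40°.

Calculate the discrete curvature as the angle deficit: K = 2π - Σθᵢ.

Sum of angles = 160°. K = 360° - 160° = 200°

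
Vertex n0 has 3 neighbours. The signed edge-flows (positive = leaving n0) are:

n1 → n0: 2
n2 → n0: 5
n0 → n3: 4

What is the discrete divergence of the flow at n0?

Divergence = sum of outgoing flows = (-2) + (-5) + 4 = -3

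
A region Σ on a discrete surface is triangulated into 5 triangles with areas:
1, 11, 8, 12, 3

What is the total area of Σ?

1 + 11 + 8 + 12 + 3 = 35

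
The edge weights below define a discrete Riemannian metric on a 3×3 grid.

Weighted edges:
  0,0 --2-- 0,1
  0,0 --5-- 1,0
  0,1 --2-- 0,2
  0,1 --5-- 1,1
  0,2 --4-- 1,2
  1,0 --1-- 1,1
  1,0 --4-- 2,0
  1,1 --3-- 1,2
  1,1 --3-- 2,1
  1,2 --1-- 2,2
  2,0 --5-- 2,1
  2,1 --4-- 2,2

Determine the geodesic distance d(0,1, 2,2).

Shortest path: 0,1 → 0,2 → 1,2 → 2,2, total weight = 7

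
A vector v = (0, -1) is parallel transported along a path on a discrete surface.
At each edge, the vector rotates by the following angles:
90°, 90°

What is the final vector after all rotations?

Total rotation: 90° + 90° = 180°. Final vector: (0, 1)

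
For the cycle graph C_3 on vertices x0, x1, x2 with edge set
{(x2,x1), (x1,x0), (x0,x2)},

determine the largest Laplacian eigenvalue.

The cycle graph C_n has Laplacian eigenvalues λ_k = 2 − 2cos(2πk/n), k = 0, 1, …, n−1. Here n = 3:
k=0: 2 − 2cos(0) = 0.0; k=1: 2 − 2cos(2π/3) = 3.0; k=2: 2 − 2cos(4π/3) = 3.0.
Laplacian eigenvalues: [0.0, 3.0, 3.0]. Largest eigenvalue (spectral radius) = 3.0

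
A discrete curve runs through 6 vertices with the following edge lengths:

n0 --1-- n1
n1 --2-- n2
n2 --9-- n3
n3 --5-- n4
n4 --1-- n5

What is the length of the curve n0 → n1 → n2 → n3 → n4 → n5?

Arc length = 1 + 2 + 9 + 5 + 1 = 18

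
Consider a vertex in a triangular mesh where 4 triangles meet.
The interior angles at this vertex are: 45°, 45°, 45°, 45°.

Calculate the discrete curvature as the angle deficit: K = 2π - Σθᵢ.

Sum of angles = 180°. K = 360° - 180° = 180° = π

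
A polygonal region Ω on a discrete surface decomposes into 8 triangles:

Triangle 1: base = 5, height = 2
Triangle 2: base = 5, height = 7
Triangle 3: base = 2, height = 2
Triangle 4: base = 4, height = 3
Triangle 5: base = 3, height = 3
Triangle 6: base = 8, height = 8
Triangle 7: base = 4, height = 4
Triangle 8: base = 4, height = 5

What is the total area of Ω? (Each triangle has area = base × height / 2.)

(1/2)×5×2 + (1/2)×5×7 + (1/2)×2×2 + (1/2)×4×3 + (1/2)×3×3 + (1/2)×8×8 + (1/2)×4×4 + (1/2)×4×5 = 85.0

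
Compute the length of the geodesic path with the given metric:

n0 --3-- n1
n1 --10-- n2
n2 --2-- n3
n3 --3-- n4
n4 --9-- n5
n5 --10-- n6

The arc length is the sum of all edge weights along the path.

Arc length = 3 + 10 + 2 + 3 + 9 + 10 = 37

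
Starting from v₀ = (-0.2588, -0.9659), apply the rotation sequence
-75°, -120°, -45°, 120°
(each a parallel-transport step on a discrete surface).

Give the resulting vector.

Total rotation: (-75°) + (-120°) + (-45°) + 120° = -120°. Final vector: (-0.7071, 0.7071)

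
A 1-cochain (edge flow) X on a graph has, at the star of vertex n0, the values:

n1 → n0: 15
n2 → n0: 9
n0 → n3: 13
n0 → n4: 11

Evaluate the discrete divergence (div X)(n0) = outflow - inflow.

Divergence = sum of outgoing flows = (-15) + (-9) + 13 + 11 = 0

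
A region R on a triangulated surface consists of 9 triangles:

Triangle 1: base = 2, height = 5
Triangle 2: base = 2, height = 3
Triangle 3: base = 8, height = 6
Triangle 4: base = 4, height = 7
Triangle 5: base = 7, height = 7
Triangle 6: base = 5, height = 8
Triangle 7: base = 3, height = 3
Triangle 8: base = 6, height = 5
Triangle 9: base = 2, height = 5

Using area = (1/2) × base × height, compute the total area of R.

(1/2)×2×5 + (1/2)×2×3 + (1/2)×8×6 + (1/2)×4×7 + (1/2)×7×7 + (1/2)×5×8 + (1/2)×3×3 + (1/2)×6×5 + (1/2)×2×5 = 115.0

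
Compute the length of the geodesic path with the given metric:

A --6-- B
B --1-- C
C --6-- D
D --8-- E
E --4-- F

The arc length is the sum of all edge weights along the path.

Arc length = 6 + 1 + 6 + 8 + 4 = 25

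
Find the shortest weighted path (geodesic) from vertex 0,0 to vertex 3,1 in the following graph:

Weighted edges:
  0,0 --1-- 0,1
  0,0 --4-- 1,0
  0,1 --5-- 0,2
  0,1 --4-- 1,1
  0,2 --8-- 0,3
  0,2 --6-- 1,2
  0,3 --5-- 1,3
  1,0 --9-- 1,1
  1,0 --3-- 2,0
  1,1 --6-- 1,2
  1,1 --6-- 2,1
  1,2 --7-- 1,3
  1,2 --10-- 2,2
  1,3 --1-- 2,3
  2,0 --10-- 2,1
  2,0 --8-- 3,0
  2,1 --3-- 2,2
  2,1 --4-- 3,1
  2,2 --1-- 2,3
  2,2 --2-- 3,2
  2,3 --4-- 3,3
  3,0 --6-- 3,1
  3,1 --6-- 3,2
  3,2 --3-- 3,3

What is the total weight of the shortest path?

Shortest path: 0,0 → 0,1 → 1,1 → 2,1 → 3,1, total weight = 15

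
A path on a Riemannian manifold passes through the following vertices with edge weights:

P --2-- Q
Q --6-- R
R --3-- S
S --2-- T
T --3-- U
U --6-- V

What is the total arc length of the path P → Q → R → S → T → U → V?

Arc length = 2 + 6 + 3 + 2 + 3 + 6 = 22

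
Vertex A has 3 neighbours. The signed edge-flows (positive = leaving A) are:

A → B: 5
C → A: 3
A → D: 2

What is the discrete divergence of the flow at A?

Divergence = sum of outgoing flows = 5 + (-3) + 2 = 4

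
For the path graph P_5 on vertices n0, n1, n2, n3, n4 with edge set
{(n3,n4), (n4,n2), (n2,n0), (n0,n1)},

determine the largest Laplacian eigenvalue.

The path graph P_n has Laplacian eigenvalues λ_k = 2 − 2cos(kπ/n), k = 0, 1, …, n−1. Here n = 5:
k=0: 2 − 2cos(0) = 0.0; k=1: 2 − 2cos(π/5) = 0.382; k=2: 2 − 2cos(2π/5) = 1.382; k=3: 2 − 2cos(3π/5) = 2.618; k=4: 2 − 2cos(4π/5) = 3.618.
Laplacian eigenvalues: [0.0, 0.382, 1.382, 2.618, 3.618]. Largest eigenvalue (spectral radius) = 3.618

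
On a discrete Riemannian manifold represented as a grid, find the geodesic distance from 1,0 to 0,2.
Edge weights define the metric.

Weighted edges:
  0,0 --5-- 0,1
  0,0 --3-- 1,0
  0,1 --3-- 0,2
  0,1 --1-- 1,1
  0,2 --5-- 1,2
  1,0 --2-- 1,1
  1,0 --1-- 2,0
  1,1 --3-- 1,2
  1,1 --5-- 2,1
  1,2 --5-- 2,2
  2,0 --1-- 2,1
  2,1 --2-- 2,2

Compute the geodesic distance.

Shortest path: 1,0 → 1,1 → 0,1 → 0,2, total weight = 6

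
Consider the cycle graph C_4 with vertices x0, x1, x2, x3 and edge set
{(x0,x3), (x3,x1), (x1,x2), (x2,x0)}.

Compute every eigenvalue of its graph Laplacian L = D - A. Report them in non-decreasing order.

The cycle graph C_n has Laplacian eigenvalues λ_k = 2 − 2cos(2πk/n), k = 0, 1, …, n−1. Here n = 4:
k=0: 2 − 2cos(0) = 0.0; k=1: 2 − 2cos(π/2) = 2.0; k=2: 2 − 2cos(π) = 4.0; k=3: 2 − 2cos(3π/2) = 2.0.
Laplacian eigenvalues (increasing order): [0.0, 2.0, 2.0, 4.0]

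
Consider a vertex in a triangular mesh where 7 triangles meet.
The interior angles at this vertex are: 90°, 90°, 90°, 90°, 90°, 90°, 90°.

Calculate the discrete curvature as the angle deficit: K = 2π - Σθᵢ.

Sum of angles = 630°. K = 360° - 630° = -270° = -3π/2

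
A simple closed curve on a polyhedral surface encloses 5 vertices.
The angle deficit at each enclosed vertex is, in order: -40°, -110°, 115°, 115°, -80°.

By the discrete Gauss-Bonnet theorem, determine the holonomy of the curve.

Holonomy = total enclosed curvature = (-40°) + (-110°) + 115° + 115° + (-80°) = 0°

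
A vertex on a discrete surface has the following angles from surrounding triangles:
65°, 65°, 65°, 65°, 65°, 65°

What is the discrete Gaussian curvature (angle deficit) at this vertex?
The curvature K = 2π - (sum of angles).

Sum of angles = 390°. K = 360° - 390° = -30°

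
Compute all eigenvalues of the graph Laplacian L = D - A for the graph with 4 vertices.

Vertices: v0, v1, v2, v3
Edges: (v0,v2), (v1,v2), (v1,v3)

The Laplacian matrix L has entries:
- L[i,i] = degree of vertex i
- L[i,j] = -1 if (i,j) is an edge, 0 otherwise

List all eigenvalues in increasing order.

Degrees: deg(v0) = 1, deg(v1) = 2, deg(v2) = 2, deg(v3) = 1.
L = D − A with rows/columns ordered (v0, v1, v2, v3):
  [ 1,  0, -1,  0]
  [ 0,  2, -1, -1]
  [-1, -1,  2,  0]
  [ 0, -1,  0,  1]
Characteristic polynomial: det(λI − L) = λ(λ² − 4λ + 2)(λ − 2).
Roots: λ = 0; (λ² − 4λ + 2) = 0 ⇒ λ = 2 ± √2 ≈ 0.5858, 3.4142; (λ − 2) = 0 ⇒ λ = 2.
(Check: the roots sum (with multiplicity) to 6, matching trace L = Σdeg = 2·3 = 6.)
Laplacian eigenvalues (increasing order): [0.0, 0.5858, 2.0, 3.4142]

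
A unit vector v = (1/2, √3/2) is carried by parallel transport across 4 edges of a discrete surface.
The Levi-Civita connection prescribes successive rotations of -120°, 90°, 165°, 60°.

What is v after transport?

Total rotation: (-120°) + 90° + 165° + 60° = 195° ≡ -165° (mod 360°). Final vector: (-0.2588, -0.9659)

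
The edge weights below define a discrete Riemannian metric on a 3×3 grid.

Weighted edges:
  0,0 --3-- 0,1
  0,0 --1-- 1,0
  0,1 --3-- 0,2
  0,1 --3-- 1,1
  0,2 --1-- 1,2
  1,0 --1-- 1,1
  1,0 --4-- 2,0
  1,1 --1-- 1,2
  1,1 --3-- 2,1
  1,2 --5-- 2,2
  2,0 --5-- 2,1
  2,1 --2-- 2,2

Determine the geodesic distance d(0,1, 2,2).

Shortest path: 0,1 → 1,1 → 2,1 → 2,2, total weight = 8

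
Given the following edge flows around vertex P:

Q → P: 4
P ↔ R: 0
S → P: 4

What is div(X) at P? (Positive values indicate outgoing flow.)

Divergence = sum of outgoing flows = (-4) + 0 + (-4) = -8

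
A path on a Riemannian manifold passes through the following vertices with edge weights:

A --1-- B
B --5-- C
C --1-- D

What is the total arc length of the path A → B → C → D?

Arc length = 1 + 5 + 1 = 7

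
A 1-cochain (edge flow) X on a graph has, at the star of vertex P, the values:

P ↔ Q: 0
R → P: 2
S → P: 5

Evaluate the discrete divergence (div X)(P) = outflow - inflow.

Divergence = sum of outgoing flows = 0 + (-2) + (-5) = -7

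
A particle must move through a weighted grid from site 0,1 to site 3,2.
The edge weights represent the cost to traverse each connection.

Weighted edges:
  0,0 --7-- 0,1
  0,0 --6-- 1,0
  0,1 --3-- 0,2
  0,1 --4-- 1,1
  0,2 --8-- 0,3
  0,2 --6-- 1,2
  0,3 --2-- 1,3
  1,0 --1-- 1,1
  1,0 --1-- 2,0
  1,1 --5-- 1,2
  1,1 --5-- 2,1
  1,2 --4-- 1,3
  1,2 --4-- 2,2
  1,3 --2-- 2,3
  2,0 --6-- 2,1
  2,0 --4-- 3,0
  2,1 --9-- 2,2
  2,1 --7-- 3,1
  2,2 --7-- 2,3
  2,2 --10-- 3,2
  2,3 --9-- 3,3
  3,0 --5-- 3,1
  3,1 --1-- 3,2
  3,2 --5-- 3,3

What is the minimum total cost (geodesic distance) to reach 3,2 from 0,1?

Shortest path: 0,1 → 1,1 → 1,0 → 2,0 → 3,0 → 3,1 → 3,2, total weight = 16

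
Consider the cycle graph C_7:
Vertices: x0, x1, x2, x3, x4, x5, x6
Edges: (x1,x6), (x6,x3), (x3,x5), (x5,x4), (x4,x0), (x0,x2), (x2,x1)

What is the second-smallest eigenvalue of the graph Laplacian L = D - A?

The cycle graph C_n has Laplacian eigenvalues λ_k = 2 − 2cos(2πk/n), k = 0, 1, …, n−1. Here n = 7:
k=0: 2 − 2cos(0) = 0.0; k=1: 2 − 2cos(2π/7) = 0.753; k=2: 2 − 2cos(4π/7) = 2.445; k=3: 2 − 2cos(6π/7) = 3.8019; k=4: 2 − 2cos(8π/7) = 3.8019; k=5: 2 − 2cos(10π/7) = 2.445; k=6: 2 − 2cos(12π/7) = 0.753.
Laplacian eigenvalues: [0.0, 0.753, 0.753, 2.445, 2.445, 3.8019, 3.8019]. Algebraic connectivity (smallest non-zero eigenvalue) = 0.753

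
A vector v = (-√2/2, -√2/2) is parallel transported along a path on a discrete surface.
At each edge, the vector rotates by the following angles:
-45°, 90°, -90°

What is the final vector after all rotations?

Total rotation: (-45°) + 90° + (-90°) = -45°. Final vector: (-1, 0)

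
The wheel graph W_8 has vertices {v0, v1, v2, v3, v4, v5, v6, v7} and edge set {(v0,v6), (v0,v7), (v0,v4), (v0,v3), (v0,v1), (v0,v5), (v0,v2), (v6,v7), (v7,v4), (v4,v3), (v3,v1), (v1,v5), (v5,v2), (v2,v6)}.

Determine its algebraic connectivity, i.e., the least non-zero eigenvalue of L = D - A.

The wheel W_8 is the join K_1 ∨ C_7 (a hub joined to every vertex of a cycle of length 7). For a join G ∨ H (G on p vertices, H on q vertices) the Laplacian spectrum is 0, p+q, the eigenvalues of L(G) other than one 0 each shifted by +q, and the eigenvalues of L(H) other than one 0 each shifted by +p. With G = K_1 (p = 1, nothing left after dropping its 0) and H = C_7 (q = 7, eigenvalues 2 − 2cos(2πk/7), k = 0, …, 6; drop k = 0), the spectrum of W_8 is 0, 8, and 1 + (2 − 2cos(2πk/7)) = 3 − 2cos(2πk/7) for k = 1, …, 6:
k=1: 3 − 2cos(2π/7) = 1.753; k=2: 3 − 2cos(4π/7) = 3.445; k=3: 3 − 2cos(6π/7) = 4.8019; k=4: 3 − 2cos(8π/7) = 4.8019; k=5: 3 − 2cos(10π/7) = 3.445; k=6: 3 − 2cos(12π/7) = 1.753.
Laplacian eigenvalues: [0.0, 1.753, 1.753, 3.445, 3.445, 4.8019, 4.8019, 8.0]. Algebraic connectivity (smallest non-zero eigenvalue) = 1.753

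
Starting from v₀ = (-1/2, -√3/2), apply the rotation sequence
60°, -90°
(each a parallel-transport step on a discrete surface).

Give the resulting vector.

Total rotation: 60° + (-90°) = -30°. Final vector: (-0.8660, -0.5000)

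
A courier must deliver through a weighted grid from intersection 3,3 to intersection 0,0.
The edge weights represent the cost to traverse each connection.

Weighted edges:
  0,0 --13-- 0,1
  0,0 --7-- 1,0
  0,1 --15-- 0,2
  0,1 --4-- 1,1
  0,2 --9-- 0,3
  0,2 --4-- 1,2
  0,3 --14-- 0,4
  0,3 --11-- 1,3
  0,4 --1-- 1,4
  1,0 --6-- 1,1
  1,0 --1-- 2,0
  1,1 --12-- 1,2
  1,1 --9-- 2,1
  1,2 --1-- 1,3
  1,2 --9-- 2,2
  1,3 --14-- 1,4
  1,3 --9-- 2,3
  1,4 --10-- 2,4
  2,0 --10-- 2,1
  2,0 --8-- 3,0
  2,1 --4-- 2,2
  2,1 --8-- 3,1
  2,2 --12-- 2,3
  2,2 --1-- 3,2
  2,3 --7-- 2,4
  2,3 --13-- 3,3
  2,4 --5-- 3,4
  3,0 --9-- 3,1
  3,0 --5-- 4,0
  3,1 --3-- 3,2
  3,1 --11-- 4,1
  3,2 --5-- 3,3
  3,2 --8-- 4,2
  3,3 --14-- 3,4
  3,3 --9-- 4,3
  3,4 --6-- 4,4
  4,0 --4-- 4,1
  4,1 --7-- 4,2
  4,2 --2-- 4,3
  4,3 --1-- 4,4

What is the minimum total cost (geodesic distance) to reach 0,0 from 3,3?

Shortest path: 3,3 → 3,2 → 2,2 → 2,1 → 2,0 → 1,0 → 0,0, total weight = 28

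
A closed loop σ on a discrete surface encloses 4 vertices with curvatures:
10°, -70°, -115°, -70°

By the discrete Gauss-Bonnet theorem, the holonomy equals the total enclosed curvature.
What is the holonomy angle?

Holonomy = total enclosed curvature = 10° + (-70°) + (-115°) + (-70°) = -245°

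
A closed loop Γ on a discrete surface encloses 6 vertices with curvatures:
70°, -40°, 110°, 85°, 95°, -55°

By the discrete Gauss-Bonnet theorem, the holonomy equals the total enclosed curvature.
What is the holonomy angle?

Holonomy = total enclosed curvature = 70° + (-40°) + 110° + 85° + 95° + (-55°) = 265°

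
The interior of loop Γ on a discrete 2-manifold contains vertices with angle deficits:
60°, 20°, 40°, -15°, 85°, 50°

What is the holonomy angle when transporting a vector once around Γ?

Holonomy = total enclosed curvature = 60° + 20° + 40° + (-15°) + 85° + 50° = 240°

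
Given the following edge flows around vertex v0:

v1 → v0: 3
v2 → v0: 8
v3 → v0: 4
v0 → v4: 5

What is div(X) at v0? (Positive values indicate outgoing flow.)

Divergence = sum of outgoing flows = (-3) + (-8) + (-4) + 5 = -10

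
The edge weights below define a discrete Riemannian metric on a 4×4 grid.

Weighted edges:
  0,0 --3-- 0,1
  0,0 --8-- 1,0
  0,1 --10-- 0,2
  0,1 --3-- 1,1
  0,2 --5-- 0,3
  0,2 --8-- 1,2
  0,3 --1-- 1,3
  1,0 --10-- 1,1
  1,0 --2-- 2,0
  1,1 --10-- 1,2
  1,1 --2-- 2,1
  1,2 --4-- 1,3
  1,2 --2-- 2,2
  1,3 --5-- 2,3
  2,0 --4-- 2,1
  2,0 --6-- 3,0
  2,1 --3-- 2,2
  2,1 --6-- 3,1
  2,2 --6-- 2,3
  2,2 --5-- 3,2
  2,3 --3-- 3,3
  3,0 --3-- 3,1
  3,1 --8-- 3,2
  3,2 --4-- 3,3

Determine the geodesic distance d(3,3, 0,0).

Shortest path: 3,3 → 2,3 → 2,2 → 2,1 → 1,1 → 0,1 → 0,0, total weight = 20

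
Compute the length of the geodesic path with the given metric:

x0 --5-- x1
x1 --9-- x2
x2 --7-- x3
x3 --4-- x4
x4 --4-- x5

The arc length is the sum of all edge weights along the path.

Arc length = 5 + 9 + 7 + 4 + 4 = 29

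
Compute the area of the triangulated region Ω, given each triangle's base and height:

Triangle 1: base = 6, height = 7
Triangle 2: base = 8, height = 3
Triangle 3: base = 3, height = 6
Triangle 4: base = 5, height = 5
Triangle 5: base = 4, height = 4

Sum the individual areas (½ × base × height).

(1/2)×6×7 + (1/2)×8×3 + (1/2)×3×6 + (1/2)×5×5 + (1/2)×4×4 = 62.5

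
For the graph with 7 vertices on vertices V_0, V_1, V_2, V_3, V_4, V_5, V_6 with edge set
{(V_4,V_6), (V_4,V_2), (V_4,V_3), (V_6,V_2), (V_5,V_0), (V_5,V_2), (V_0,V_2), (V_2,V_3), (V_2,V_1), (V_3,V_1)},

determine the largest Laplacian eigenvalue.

Degrees: deg(V_0) = 2, deg(V_1) = 2, deg(V_2) = 6, deg(V_3) = 3, deg(V_4) = 3, deg(V_5) = 2, deg(V_6) = 2.
L = D − A with rows/columns ordered (V_0, V_1, V_2, V_3, V_4, V_5, V_6):
  [ 2,  0, -1,  0,  0, -1,  0]
  [ 0,  2, -1, -1,  0,  0,  0]
  [-1, -1,  6, -1, -1, -1, -1]
  [ 0, -1, -1,  3, -1,  0,  0]
  [ 0,  0, -1, -1,  3,  0, -1]
  [-1,  0, -1,  0,  0,  2,  0]
  [ 0,  0, -1,  0, -1,  0,  2]
Characteristic polynomial: det(λI − L) = λ(λ − 1)(λ² − 6λ + 7)(λ − 3)²(λ − 7).
Roots: λ = 0; (λ − 1) = 0 ⇒ λ = 1; (λ² − 6λ + 7) = 0 ⇒ λ = 3 ± √2 ≈ 1.5858, 4.4142; (λ − 3) = 0 ⇒ λ = 3 (multiplicity 2); (λ − 7) = 0 ⇒ λ = 7.
(Check: the roots sum (with multiplicity) to 20, matching trace L = Σdeg = 2·10 = 20.)
Laplacian eigenvalues: [0.0, 1.0, 1.5858, 3.0, 3.0, 4.4142, 7.0]. Largest eigenvalue (spectral radius) = 7.0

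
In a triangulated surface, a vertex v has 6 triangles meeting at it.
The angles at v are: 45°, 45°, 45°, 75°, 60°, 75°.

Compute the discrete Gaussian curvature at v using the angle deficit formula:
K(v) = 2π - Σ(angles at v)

Sum of angles = 345°. K = 360° - 345° = 15° = π/12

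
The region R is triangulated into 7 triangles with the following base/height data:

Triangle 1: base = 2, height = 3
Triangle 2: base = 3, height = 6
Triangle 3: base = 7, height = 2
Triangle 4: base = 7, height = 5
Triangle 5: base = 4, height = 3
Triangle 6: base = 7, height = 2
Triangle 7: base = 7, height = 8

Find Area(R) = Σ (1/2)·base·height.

(1/2)×2×3 + (1/2)×3×6 + (1/2)×7×2 + (1/2)×7×5 + (1/2)×4×3 + (1/2)×7×2 + (1/2)×7×8 = 77.5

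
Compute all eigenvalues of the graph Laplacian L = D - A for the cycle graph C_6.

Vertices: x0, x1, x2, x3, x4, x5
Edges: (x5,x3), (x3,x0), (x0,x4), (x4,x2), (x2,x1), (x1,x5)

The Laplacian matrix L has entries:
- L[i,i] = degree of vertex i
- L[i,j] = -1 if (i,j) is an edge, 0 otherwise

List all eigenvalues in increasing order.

The cycle graph C_n has Laplacian eigenvalues λ_k = 2 − 2cos(2πk/n), k = 0, 1, …, n−1. Here n = 6:
k=0: 2 − 2cos(0) = 0.0; k=1: 2 − 2cos(π/3) = 1.0; k=2: 2 − 2cos(2π/3) = 3.0; k=3: 2 − 2cos(π) = 4.0; k=4: 2 − 2cos(4π/3) = 3.0; k=5: 2 − 2cos(5π/3) = 1.0.
Laplacian eigenvalues (increasing order): [0.0, 1.0, 1.0, 3.0, 3.0, 4.0]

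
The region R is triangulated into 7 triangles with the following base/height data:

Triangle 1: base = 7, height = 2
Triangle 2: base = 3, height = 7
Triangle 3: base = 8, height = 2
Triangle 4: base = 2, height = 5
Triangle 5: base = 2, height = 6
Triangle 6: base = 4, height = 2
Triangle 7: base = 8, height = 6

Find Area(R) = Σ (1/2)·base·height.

(1/2)×7×2 + (1/2)×3×7 + (1/2)×8×2 + (1/2)×2×5 + (1/2)×2×6 + (1/2)×4×2 + (1/2)×8×6 = 64.5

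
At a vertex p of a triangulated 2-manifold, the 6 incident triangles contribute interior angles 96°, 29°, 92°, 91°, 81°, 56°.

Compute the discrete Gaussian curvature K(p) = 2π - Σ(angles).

Sum of angles = 445°. K = 360° - 445° = -85° = -17π/36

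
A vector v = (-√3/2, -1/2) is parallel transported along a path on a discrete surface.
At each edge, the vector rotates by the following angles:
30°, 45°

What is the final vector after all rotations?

Total rotation: 30° + 45° = 75°. Final vector: (0.2588, -0.9659)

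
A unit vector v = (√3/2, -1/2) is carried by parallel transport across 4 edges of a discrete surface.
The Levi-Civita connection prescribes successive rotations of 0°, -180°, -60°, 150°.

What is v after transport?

Total rotation: 0° + (-180°) + (-60°) + 150° = -90°. Final vector: (-0.5000, -0.8660)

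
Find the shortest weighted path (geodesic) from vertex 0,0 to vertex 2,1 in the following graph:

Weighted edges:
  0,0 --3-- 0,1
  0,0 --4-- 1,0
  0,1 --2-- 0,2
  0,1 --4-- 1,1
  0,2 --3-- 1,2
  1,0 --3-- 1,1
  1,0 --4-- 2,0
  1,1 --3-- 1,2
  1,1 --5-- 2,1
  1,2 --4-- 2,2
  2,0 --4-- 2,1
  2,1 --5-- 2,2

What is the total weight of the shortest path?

Shortest path: 0,0 → 0,1 → 1,1 → 2,1, total weight = 12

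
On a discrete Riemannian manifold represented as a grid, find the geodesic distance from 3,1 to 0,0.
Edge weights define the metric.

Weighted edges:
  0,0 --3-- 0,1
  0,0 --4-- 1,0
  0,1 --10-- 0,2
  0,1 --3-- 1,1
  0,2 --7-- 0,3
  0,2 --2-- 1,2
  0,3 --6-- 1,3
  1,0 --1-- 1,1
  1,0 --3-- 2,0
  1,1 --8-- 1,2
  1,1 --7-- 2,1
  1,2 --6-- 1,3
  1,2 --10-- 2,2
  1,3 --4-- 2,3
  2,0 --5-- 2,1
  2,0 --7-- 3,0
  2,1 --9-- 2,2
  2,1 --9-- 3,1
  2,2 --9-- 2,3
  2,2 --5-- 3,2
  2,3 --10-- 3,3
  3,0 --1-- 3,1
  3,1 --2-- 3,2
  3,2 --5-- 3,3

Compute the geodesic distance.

Shortest path: 3,1 → 3,0 → 2,0 → 1,0 → 0,0, total weight = 15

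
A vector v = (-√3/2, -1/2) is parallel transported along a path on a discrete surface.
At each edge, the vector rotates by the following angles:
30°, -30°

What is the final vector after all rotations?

Total rotation: 30° + (-30°) = 0°. Final vector: (-0.8660, -0.5000)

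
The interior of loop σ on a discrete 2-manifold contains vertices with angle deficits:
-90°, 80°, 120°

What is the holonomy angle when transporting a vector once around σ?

Holonomy = total enclosed curvature = (-90°) + 80° + 120° = 110°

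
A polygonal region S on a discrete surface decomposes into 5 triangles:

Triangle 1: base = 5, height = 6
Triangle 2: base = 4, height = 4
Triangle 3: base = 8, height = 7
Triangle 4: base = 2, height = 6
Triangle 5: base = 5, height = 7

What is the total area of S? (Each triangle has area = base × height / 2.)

(1/2)×5×6 + (1/2)×4×4 + (1/2)×8×7 + (1/2)×2×6 + (1/2)×5×7 = 74.5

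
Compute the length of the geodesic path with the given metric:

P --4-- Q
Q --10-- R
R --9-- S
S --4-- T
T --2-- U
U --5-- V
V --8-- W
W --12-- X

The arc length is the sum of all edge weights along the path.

Arc length = 4 + 10 + 9 + 4 + 2 + 5 + 8 + 12 = 54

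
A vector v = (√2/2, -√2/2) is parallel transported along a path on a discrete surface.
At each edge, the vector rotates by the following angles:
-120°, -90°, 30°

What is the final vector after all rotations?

Total rotation: (-120°) + (-90°) + 30° = -180° ≡ 180° (mod 360°). Final vector: (-0.7071, 0.7071)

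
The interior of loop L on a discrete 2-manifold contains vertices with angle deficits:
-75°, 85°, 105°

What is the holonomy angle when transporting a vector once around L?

Holonomy = total enclosed curvature = (-75°) + 85° + 105° = 115°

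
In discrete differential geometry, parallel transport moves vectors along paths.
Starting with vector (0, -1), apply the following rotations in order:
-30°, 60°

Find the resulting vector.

Total rotation: (-30°) + 60° = 30°. Final vector: (0.5000, -0.8660)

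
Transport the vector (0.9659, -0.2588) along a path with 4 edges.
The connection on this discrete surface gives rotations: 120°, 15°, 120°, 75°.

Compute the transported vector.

Total rotation: 120° + 15° + 120° + 75° = 330° ≡ -30° (mod 360°). Final vector: (0.7071, -0.7071)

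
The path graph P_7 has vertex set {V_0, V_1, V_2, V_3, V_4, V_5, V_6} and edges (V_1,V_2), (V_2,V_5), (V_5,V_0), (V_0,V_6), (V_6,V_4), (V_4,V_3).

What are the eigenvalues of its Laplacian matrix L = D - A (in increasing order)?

The path graph P_n has Laplacian eigenvalues λ_k = 2 − 2cos(kπ/n), k = 0, 1, …, n−1. Here n = 7:
k=0: 2 − 2cos(0) = 0.0; k=1: 2 − 2cos(π/7) = 0.1981; k=2: 2 − 2cos(2π/7) = 0.753; k=3: 2 − 2cos(3π/7) = 1.555; k=4: 2 − 2cos(4π/7) = 2.445; k=5: 2 − 2cos(5π/7) = 3.247; k=6: 2 − 2cos(6π/7) = 3.8019.
Laplacian eigenvalues (increasing order): [0.0, 0.1981, 0.753, 1.555, 2.445, 3.247, 3.8019]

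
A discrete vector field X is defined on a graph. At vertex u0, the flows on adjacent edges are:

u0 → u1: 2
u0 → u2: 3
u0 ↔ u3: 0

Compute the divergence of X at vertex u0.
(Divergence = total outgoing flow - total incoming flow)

Divergence = sum of outgoing flows = 2 + 3 + 0 = 5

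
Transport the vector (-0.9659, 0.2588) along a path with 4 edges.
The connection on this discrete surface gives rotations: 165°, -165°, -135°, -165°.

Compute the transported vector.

Total rotation: 165° + (-165°) + (-135°) + (-165°) = -300° ≡ 60° (mod 360°). Final vector: (-0.7071, -0.7071)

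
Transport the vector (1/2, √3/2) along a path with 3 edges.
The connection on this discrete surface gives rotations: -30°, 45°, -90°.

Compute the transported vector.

Total rotation: (-30°) + 45° + (-90°) = -75°. Final vector: (0.9659, -0.2588)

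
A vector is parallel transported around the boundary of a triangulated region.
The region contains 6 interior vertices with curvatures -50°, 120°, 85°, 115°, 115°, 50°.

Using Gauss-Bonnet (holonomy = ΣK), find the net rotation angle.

Holonomy = total enclosed curvature = (-50°) + 120° + 85° + 115° + 115° + 50° = 435°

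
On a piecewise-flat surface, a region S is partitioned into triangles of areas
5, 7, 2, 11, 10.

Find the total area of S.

5 + 7 + 2 + 11 + 10 = 35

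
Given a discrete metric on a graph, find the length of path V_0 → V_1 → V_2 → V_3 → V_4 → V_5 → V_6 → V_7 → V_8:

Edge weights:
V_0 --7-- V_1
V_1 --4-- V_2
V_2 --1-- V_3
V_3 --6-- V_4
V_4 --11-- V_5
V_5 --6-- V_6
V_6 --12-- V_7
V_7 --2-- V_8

Arc length = 7 + 4 + 1 + 6 + 11 + 6 + 12 + 2 = 49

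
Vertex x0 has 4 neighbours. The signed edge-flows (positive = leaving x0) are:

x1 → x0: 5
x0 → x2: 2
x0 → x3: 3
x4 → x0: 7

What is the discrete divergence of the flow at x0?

Divergence = sum of outgoing flows = (-5) + 2 + 3 + (-7) = -7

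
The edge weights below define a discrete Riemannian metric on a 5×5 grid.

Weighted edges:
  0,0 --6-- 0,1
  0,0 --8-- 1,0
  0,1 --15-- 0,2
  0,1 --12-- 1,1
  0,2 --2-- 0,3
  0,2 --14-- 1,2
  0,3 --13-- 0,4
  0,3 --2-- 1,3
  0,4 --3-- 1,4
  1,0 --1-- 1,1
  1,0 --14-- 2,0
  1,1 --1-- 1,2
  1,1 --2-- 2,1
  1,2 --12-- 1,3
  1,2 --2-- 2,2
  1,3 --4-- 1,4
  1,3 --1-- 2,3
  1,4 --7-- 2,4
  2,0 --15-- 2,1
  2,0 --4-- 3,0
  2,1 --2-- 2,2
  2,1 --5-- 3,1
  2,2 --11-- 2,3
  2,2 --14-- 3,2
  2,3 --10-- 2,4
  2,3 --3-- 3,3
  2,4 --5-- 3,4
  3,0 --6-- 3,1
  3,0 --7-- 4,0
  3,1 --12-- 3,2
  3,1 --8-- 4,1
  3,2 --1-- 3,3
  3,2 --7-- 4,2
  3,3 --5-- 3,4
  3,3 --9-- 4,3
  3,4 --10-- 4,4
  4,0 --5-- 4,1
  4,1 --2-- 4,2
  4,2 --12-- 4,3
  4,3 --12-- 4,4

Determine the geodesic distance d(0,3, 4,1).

Shortest path: 0,3 → 1,3 → 2,3 → 3,3 → 3,2 → 4,2 → 4,1, total weight = 16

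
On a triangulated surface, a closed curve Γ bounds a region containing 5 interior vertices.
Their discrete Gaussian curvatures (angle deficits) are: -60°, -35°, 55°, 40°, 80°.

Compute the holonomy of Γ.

Holonomy = total enclosed curvature = (-60°) + (-35°) + 55° + 40° + 80° = 80°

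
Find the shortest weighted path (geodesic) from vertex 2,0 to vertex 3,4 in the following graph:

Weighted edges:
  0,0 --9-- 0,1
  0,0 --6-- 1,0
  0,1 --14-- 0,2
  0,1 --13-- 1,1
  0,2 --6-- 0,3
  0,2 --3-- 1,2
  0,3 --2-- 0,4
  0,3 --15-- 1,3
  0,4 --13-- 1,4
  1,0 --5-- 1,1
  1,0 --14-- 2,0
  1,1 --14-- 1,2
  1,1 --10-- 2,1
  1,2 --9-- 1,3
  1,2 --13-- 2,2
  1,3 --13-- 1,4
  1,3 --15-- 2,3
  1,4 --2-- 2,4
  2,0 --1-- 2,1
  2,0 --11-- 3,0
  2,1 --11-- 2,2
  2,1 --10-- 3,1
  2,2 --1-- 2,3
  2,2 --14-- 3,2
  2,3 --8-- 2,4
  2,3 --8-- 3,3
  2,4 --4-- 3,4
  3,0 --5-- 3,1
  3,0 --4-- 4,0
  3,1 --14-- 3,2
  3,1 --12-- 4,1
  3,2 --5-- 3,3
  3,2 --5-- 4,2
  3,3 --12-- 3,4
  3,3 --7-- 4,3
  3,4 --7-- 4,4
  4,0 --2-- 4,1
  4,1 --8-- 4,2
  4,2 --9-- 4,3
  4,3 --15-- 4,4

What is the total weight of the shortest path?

Shortest path: 2,0 → 2,1 → 2,2 → 2,3 → 2,4 → 3,4, total weight = 25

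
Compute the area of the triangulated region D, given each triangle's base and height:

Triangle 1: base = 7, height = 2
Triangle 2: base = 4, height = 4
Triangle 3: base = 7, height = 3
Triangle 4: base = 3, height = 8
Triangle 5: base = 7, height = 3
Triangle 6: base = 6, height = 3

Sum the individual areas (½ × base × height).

(1/2)×7×2 + (1/2)×4×4 + (1/2)×7×3 + (1/2)×3×8 + (1/2)×7×3 + (1/2)×6×3 = 57.0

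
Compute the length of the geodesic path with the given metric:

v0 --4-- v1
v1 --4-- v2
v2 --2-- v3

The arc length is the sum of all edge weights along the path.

Arc length = 4 + 4 + 2 = 10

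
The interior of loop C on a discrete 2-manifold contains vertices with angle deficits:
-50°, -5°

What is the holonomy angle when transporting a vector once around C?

Holonomy = total enclosed curvature = (-50°) + (-5°) = -55°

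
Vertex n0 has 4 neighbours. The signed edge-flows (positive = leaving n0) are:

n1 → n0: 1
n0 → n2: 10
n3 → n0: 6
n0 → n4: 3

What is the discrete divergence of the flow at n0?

Divergence = sum of outgoing flows = (-1) + 10 + (-6) + 3 = 6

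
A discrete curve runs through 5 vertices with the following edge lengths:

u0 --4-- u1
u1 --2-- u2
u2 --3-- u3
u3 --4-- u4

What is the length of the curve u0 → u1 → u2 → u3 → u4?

Arc length = 4 + 2 + 3 + 4 = 13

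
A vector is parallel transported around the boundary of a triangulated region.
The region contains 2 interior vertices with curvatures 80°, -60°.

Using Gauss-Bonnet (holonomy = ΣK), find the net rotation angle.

Holonomy = total enclosed curvature = 80° + (-60°) = 20°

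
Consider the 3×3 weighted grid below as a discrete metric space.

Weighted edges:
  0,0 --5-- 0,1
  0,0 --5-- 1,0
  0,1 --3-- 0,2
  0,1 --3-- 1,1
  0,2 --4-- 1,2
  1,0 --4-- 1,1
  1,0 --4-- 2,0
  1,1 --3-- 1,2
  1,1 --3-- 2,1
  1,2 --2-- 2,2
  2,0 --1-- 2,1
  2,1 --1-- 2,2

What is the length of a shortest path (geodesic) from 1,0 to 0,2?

Shortest path: 1,0 → 1,1 → 0,1 → 0,2, total weight = 10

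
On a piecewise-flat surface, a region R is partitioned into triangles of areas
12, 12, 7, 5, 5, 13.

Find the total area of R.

12 + 12 + 7 + 5 + 5 + 13 = 54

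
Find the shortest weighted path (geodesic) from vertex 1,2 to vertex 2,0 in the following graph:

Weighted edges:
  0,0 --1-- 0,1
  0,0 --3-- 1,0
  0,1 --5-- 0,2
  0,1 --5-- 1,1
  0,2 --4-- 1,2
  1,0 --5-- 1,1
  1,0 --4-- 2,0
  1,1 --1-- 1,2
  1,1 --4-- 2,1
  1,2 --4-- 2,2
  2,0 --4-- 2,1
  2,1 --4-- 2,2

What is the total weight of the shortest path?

Shortest path: 1,2 → 1,1 → 2,1 → 2,0, total weight = 9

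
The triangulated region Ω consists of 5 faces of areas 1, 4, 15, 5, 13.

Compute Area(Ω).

1 + 4 + 15 + 5 + 13 = 38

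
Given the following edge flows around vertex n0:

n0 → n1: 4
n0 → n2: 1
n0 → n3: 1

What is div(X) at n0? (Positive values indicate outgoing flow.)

Divergence = sum of outgoing flows = 4 + 1 + 1 = 6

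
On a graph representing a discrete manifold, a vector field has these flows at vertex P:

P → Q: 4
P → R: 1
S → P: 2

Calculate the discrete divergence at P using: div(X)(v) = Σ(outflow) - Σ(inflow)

Divergence = sum of outgoing flows = 4 + 1 + (-2) = 3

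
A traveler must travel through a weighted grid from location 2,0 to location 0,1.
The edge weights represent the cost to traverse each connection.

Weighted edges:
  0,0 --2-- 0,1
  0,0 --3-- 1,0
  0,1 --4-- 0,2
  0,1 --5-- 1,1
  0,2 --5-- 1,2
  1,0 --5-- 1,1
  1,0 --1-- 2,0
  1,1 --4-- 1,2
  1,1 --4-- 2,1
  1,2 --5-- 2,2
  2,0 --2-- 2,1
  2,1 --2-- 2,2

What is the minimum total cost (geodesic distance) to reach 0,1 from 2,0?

Shortest path: 2,0 → 1,0 → 0,0 → 0,1, total weight = 6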